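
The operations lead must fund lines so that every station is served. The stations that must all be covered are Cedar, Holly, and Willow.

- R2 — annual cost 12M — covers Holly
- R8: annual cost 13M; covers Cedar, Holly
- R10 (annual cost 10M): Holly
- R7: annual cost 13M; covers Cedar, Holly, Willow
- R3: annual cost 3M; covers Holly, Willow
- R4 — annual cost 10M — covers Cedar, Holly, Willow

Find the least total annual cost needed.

10

R4 alone covers Cedar, Holly, Willow — every station.
Total annual cost: 10.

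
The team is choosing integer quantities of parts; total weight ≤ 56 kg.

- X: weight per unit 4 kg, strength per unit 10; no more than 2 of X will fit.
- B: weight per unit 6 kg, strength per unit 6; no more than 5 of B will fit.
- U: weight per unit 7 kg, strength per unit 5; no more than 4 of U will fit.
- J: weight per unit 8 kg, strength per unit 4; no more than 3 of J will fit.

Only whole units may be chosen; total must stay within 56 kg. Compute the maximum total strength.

X has the best ratio (10/4); taking only X gives at most 2×10 = 20 (stopped by the supply cap of 2).
Mixing does better — 2×X, 5×B, and 2×U: weight 52 ≤ 56, strength 2·10 + 5·6 + 2·5 = 60.

60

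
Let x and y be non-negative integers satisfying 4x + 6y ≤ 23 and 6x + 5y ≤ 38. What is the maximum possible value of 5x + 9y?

32

(x,y)=(1,3) is feasible, giving 32.
(x,y)=(2,2) is feasible, giving 28.
(x,y)=(0,3) is feasible, giving 27.
(x,y)=(1,2) is feasible, giving 23.
The best lattice point is (1,3), giving 32.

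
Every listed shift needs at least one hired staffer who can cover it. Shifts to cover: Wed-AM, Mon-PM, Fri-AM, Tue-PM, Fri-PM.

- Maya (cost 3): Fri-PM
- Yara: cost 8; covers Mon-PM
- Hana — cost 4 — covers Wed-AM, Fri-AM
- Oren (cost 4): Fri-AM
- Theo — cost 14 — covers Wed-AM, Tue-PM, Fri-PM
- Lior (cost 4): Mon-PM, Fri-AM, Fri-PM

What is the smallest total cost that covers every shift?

18

This is an integer covering problem.
Choose Theo and Lior: together they cover Wed-AM, Mon-PM, Fri-AM, Tue-PM, Fri-PM — every shift.
Total cost: 14 + 4 = 18.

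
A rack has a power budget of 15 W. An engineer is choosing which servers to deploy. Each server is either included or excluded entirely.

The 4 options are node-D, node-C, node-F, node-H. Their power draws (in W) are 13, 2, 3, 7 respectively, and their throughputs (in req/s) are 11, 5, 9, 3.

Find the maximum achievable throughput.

17

This is an integer program with binary decision variables.
Allowing fractional choices, the relaxed optimum would be about 22.5, but servers are indivisible.
node-D + node-C: power draw 13 + 2 = 15 ≤ 15, throughput 11 + 5 = 16.
node-C + node-F + node-H: power draw 2 + 3 + 7 = 12 ≤ 15, throughput 5 + 9 + 3 = 17.
Best is node-C, node-F, and node-H with total throughput 17.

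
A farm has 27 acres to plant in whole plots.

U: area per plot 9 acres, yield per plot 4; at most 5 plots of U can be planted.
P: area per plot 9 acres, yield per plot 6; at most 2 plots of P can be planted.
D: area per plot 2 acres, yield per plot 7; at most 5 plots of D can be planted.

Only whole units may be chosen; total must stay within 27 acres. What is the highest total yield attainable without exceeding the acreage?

41

2×P and 4×D: area 26 ≤ 27, yield 2·6 + 4·7 = 40.
1×P and 5×D: area 19 ≤ 27, yield 1·6 + 5·7 = 41.
Best is 41.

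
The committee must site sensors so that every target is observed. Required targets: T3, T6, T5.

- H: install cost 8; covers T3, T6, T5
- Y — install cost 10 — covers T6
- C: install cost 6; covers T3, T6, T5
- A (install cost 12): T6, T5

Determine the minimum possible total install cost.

6

C alone covers T3, T6, T5 — every target.
Total install cost: 6.
No cover costs less than 6.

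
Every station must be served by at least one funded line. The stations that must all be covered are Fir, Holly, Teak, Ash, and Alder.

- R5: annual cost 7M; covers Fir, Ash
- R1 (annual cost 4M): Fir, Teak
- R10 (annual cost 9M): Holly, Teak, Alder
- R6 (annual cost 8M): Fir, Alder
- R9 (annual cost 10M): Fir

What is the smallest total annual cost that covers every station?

The greedy cost-per-new-station heuristic would pick R1, R10, and R5 for 20, but a cheaper cover exists.
Choose R5 and R10: together they cover Fir, Holly, Teak, Ash, Alder — every station.
Total annual cost: 7 + 9 = 16.
No cover costs less than 16.

16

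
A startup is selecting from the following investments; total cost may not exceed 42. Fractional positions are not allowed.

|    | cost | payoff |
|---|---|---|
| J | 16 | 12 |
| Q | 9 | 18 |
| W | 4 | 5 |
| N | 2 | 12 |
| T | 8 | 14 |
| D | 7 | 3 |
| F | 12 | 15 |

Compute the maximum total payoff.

67

Q + W + N + T + D + F: cost 9 + 4 + 2 + 8 + 7 + 12 = 42 ≤ 42, payoff 18 + 5 + 12 + 14 + 3 + 15 = 67.
Q + W + N + T + F: cost 9 + 4 + 2 + 8 + 12 = 35 ≤ 42, payoff 18 + 5 + 12 + 14 + 15 = 64.
Best is Q, W, N, T, D, and F with total payoff 67.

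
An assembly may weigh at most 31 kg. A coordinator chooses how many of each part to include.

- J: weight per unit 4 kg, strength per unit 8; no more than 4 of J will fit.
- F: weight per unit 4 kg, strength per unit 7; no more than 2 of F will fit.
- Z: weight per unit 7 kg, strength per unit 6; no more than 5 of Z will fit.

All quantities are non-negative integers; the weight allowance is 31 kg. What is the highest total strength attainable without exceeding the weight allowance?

52

J has the best ratio (8/4); taking only J gives at most 4×8 = 32 (stopped by the supply cap of 4).
Mixing does better — 4×J, 2×F, and 1×Z: weight 31 ≤ 31, strength 4·8 + 2·7 + 1·6 = 52.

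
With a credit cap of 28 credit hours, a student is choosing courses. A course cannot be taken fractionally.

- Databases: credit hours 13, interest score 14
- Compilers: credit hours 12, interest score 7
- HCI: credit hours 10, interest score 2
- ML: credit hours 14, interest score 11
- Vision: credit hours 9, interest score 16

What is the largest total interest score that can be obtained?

Treat it as a binary knapsack problem.
Allowing fractional choices, the relaxed optimum would be about 34.7, but courses are indivisible.
ML + Vision: credit hours 14 + 9 = 23 ≤ 28, interest score 11 + 16 = 27.
Databases + Vision: credit hours 13 + 9 = 22 ≤ 28, interest score 14 + 16 = 30.
Best is Databases and Vision with total interest score 30.

30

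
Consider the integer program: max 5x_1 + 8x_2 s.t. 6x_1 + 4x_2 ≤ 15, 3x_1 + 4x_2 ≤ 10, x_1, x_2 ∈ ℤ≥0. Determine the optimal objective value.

Relaxing integrality, the LP optimum is 20.00 at (x_1,x_2) = (0, 2.5), which is not an integer point.
(x_1,x_2)=(0,2) is feasible, giving 16.
(x_1,x_2)=(1,1) is feasible, giving 13.
The best lattice point is (0,2), giving 16.

16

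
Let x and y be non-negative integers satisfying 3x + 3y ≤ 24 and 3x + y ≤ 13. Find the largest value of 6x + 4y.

Relaxing integrality, the LP optimum is 37.00 at (x,y) = (2.5, 5.5), which is not an integer point.
(x,y)=(2,6) is feasible, giving 36.
(x,y)=(3,4) is feasible, giving 34.
(x,y)=(1,7) is feasible, giving 34.
(x,y)=(2,5) is feasible, giving 32.
No feasible integer point exceeds 36.

36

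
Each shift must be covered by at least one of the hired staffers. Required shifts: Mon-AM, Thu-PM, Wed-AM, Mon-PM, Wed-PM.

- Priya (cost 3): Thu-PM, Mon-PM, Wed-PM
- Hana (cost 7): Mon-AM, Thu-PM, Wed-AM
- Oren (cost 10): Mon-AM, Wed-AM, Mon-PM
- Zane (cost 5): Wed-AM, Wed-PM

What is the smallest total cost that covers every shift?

10

Choose Priya and Hana: together they cover Mon-AM, Thu-PM, Wed-AM, Mon-PM, Wed-PM — every shift.
Total cost: 3 + 7 = 10.
No cover costs less than 10.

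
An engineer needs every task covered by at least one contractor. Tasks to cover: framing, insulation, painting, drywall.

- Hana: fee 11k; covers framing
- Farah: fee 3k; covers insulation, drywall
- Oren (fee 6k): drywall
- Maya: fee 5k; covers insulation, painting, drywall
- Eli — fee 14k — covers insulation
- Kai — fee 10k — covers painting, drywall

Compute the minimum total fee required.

The greedy cost-per-new-task heuristic would pick Farah, Maya, and Hana for 19, but a cheaper cover exists.
Choose Hana and Maya: together they cover framing, insulation, painting, drywall — every task.
Total fee: 11 + 5 = 16.
No cover costs less than 16.

16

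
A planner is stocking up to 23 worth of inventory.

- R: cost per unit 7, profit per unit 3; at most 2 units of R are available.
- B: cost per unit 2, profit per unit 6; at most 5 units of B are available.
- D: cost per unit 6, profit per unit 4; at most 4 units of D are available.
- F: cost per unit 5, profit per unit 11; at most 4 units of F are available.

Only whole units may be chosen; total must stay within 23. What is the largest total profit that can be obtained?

57

Take 4×B and 3×F: cost 23 ≤ 23, profit 4·6 + 3·11 = 57.
No other integer combination yields more.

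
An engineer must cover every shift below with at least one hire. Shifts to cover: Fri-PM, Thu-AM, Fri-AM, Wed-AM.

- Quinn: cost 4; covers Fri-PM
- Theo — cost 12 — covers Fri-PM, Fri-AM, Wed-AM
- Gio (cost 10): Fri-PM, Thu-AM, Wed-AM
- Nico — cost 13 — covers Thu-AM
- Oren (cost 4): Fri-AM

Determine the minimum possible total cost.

Choose Gio and Oren: together they cover Fri-PM, Thu-AM, Fri-AM, Wed-AM — every shift.
Total cost: 10 + 4 = 14.

14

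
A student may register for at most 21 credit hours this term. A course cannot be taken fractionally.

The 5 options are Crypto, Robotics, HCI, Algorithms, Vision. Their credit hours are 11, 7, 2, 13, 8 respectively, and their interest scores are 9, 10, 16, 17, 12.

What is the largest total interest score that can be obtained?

38

This is an integer program with binary decision variables.
Allowing fractional choices, the relaxed optimum would be about 43.2, but courses are indivisible.
Robotics + HCI + Vision: credit hours 7 + 2 + 8 = 17 ≤ 21, interest score 10 + 16 + 12 = 38.
Crypto + HCI + Vision: credit hours 11 + 2 + 8 = 21 ≤ 21, interest score 9 + 16 + 12 = 37.
Crypto + Robotics + HCI: credit hours 11 + 7 + 2 = 20 ≤ 21, interest score 9 + 10 + 16 = 35.
Best is Robotics, HCI, and Vision with total interest score 38.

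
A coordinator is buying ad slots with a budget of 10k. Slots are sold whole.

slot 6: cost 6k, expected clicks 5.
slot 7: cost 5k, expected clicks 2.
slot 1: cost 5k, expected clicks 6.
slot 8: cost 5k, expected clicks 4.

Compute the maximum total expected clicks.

10

Take slot 1 and slot 8: cost 5 + 5 = 10 ≤ 10, expected clicks 6 + 4 = 10.
No other feasible combination does better.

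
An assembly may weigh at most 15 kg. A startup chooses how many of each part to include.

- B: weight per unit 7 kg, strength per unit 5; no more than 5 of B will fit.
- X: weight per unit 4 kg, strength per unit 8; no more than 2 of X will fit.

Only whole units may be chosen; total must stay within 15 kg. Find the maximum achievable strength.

21

This is a bounded integer knapsack.
X has the best ratio (8/4); taking only X gives at most 2×8 = 16 (stopped by the supply cap of 2).
Mixing does better — 1×B and 2×X: weight 15 ≤ 15, strength 1·5 + 2·8 = 21.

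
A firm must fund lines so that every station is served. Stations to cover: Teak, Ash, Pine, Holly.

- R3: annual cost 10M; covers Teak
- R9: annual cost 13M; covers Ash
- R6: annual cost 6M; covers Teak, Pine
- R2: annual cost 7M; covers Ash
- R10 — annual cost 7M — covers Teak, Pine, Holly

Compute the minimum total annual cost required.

Choose R2 and R10: together they cover Teak, Ash, Pine, Holly — every station.
Total annual cost: 7 + 7 = 14.
No cover costs less than 14.

14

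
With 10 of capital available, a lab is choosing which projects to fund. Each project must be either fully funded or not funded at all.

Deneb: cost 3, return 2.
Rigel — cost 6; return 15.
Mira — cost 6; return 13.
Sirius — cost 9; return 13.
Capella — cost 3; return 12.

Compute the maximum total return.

27

Treat it as a binary knapsack problem.
Take Rigel and Capella: cost 6 + 3 = 9 ≤ 10, return 15 + 12 = 27.
No other feasible combination does better.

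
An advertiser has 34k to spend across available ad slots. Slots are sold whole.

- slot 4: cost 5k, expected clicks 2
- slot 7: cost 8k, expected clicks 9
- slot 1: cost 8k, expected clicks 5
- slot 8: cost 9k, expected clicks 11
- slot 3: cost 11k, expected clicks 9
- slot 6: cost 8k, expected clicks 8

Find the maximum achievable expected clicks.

33

Allowing fractional choices, the relaxed optimum would be about 35.4, but ad slots are indivisible.
slot 4 + slot 7 + slot 8 + slot 3: cost 5 + 8 + 9 + 11 = 33 ≤ 34, expected clicks 2 + 9 + 11 + 9 = 31.
slot 7 + slot 1 + slot 8 + slot 6: cost 8 + 8 + 9 + 8 = 33 ≤ 34, expected clicks 9 + 5 + 11 + 8 = 33.
Best is slot 7, slot 1, slot 8, and slot 6 with total expected clicks 33.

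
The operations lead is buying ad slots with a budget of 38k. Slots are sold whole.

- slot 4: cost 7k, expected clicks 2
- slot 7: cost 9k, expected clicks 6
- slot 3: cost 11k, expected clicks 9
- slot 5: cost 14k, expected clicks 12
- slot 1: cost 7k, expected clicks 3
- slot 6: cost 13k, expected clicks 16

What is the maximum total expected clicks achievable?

37

slot 3 + slot 5 + slot 6: cost 11 + 14 + 13 = 38 ≤ 38, expected clicks 9 + 12 + 16 = 37.
slot 7 + slot 3 + slot 6: cost 9 + 11 + 13 = 33 ≤ 38, expected clicks 6 + 9 + 16 = 31.
slot 7 + slot 5 + slot 6: cost 9 + 14 + 13 = 36 ≤ 38, expected clicks 6 + 12 + 16 = 34.
Best is slot 3, slot 5, and slot 6 with total expected clicks 37.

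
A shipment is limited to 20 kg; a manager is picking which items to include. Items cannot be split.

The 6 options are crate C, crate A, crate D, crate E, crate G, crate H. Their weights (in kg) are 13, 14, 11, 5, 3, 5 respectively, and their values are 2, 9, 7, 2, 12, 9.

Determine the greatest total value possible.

28

crate D + crate G + crate H: weight 11 + 3 + 5 = 19 ≤ 20, value 7 + 12 + 9 = 28.
crate G + crate H: weight 3 + 5 = 8 ≤ 20, value 12 + 9 = 21.
crate E + crate G + crate H: weight 5 + 3 + 5 = 13 ≤ 20, value 2 + 12 + 9 = 23.
Best is crate D, crate G, and crate H with total value 28.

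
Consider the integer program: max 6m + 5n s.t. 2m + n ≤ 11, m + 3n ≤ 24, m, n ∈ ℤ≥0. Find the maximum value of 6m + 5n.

47

The continuous relaxation peaks at (1.8, 7.4) with value 47.80; rounding to a feasible lattice point costs some objective.
(m,n)=(2,7): 2·2+1·7=11≤11, 1·2+3·7=23≤24, objective 47.
(m,n)=(2,6): 2·2+1·6=10≤11, 1·2+3·6=20≤24, objective 42.
(m,n)=(1,7): 2·1+1·7=9≤11, 1·1+3·7=22≤24, objective 41.
No feasible integer point exceeds 47.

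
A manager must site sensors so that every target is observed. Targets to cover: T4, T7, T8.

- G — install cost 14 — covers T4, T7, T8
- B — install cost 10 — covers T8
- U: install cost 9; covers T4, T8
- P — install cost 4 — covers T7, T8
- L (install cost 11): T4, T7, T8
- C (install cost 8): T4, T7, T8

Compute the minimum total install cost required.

8

The greedy cost-per-new-target heuristic would pick P and C for 12, but a cheaper cover exists.
C alone covers T4, T7, T8 — every target.
Total install cost: 8.
No cover costs less than 8.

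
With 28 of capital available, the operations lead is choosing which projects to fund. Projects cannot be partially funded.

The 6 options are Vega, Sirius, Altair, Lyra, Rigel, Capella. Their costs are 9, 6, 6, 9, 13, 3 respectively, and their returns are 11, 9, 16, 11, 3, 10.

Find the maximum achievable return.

Allowing fractional choices, the relaxed optimum would be about 50.9, but projects are indivisible.
Vega + Sirius + Altair + Capella: cost 9 + 6 + 6 + 3 = 24 ≤ 28, return 11 + 9 + 16 + 10 = 46.
Sirius + Altair + Lyra + Capella: cost 6 + 6 + 9 + 3 = 24 ≤ 28, return 9 + 16 + 11 + 10 = 46.
Vega + Altair + Lyra + Capella: cost 9 + 6 + 9 + 3 = 27 ≤ 28, return 11 + 16 + 11 + 10 = 48.
Best is Vega, Altair, Lyra, and Capella with total return 48.

48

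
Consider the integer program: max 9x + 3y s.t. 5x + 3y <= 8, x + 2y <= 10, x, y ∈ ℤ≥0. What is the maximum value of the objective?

(x,y)=(1,1): 5·1+3·1=8≤8, 1·1+2·1=3≤10, objective 12.
(x,y)=(1,0): 5·1+3·0=5≤8, 1·1+2·0=1≤10, objective 9.
The best lattice point is (1,1), giving 12.

12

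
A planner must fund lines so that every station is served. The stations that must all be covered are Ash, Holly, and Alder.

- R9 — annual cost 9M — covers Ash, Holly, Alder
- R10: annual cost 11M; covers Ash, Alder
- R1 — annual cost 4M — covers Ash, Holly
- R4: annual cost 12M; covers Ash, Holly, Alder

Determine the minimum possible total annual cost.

9

The greedy cost-per-new-station heuristic would pick R1 and R9 for 13, but a cheaper cover exists.
R9 alone covers Ash, Holly, Alder — every station.
Total annual cost: 9.
No cover costs less than 9.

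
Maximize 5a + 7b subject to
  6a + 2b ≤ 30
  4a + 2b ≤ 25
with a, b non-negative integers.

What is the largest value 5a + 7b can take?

Relaxing integrality, the LP optimum is 87.50 at (a,b) = (0, 12.5), which is not an integer point.
(a,b)=(0,12): 6·0+2·12=24≤30, 4·0+2·12=24≤25, objective 84.
(a,b)=(0,11): 6·0+2·11=22≤30, 4·0+2·11=22≤25, objective 77.
Maximum is 84 at (a,b)=(0,12).

84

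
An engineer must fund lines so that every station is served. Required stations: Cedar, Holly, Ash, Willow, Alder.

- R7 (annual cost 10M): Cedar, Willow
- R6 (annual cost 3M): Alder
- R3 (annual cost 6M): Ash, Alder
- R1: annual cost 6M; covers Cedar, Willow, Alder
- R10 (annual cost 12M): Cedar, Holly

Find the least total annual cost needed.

24

This is a weighted set-cover instance.
Choose R3, R1, and R10: together they cover Cedar, Holly, Ash, Willow, Alder — every station.
Total annual cost: 6 + 6 + 12 = 24.
No cover costs less than 24.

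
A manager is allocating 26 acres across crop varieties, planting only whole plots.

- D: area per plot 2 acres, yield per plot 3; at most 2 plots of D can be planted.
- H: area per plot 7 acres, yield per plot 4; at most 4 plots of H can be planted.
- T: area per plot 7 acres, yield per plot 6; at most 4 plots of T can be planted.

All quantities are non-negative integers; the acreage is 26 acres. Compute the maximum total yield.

This is a bounded integer knapsack.
D has the best ratio (3/2); taking only D gives at most 2×3 = 6 (stopped by the supply cap of 2).
Mixing does better — 2×D and 3×T: area 25 ≤ 26, yield 2·3 + 3·6 = 24.

24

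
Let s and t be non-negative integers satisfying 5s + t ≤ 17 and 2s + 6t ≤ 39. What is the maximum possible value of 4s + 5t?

The continuous relaxation peaks at (2.25, 5.75) with value 37.75; rounding to a feasible lattice point costs some objective.
(s,t)=(1,6): 5·1+1·6=11≤17, 2·1+6·6=38≤39, objective 34.
(s,t)=(2,5): 5·2+1·5=15≤17, 2·2+6·5=34≤39, objective 33.
No feasible integer point exceeds 34.

34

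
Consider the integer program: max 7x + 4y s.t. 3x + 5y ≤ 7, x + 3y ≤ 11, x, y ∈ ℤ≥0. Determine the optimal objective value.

Relaxing integrality, the LP optimum is 16.33 at (x,y) = (2.33, 0), which is not an integer point.
(x,y)=(2,0): 3·2+5·0=6≤7, 1·2+3·0=2≤11, objective 14.
(x,y)=(1,0): 3·1+5·0=3≤7, 1·1+3·0=1≤11, objective 7.
Maximum is 14 at (x,y)=(2,0).

14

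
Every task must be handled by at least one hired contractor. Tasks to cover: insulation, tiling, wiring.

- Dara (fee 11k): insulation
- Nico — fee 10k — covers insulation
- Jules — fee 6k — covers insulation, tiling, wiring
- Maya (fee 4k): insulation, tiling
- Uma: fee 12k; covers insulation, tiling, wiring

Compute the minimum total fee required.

6

Jules alone covers insulation, tiling, wiring — every task.
Total fee: 6.
No cover costs less than 6.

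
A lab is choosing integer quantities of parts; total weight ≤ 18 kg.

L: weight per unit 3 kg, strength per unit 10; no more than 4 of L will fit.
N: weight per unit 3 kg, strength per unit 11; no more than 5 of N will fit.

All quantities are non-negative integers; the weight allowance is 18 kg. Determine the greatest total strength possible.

65

This is a bounded integer knapsack.
N has the best ratio (11/3); taking only N gives at most 5×11 = 55 (stopped by the supply cap of 5).
Mixing does better — 1×L and 5×N: weight 18 ≤ 18, strength 1·10 + 5·11 = 65.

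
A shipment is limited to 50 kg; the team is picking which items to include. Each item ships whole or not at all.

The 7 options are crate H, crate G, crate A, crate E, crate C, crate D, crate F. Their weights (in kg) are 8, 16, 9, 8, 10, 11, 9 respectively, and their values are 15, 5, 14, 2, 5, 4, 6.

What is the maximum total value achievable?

44

This is a 0-1 knapsack instance.
crate H + crate A + crate C + crate D + crate F: weight 8 + 9 + 10 + 11 + 9 = 47 ≤ 50, value 15 + 14 + 5 + 4 + 6 = 44.
crate H + crate A + crate E + crate C + crate F: weight 8 + 9 + 8 + 10 + 9 = 44 ≤ 50, value 15 + 14 + 2 + 5 + 6 = 42.
Best is crate H, crate A, crate C, crate D, and crate F with total value 44.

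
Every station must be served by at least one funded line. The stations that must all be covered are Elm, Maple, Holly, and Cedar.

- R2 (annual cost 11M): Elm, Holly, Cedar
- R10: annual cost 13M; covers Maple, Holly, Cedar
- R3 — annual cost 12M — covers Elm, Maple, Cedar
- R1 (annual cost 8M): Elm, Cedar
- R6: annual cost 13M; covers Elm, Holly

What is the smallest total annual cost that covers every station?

21

Choose R10 and R1: together they cover Elm, Maple, Holly, Cedar — every station.
Total annual cost: 13 + 8 = 21.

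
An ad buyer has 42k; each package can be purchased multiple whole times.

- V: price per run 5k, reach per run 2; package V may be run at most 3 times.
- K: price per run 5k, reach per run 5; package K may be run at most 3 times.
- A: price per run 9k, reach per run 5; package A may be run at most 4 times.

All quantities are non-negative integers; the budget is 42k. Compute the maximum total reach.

30

Take 3×K and 3×A: price 42 ≤ 42, reach 3·5 + 3·5 = 30.
K has the best ratio (5/5) and is taken to its limit of 3; remaining capacity is filled optimally with the others.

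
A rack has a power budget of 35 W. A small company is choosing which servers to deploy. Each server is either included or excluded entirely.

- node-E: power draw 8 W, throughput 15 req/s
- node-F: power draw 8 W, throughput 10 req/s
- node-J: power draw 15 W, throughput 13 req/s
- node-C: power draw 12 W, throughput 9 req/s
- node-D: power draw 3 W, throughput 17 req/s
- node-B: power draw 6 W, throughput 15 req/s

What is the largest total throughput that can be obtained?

Allowing fractional choices, the relaxed optimum would be about 65.7, but servers are indivisible.
node-E + node-J + node-D + node-B: power draw 8 + 15 + 3 + 6 = 32 ≤ 35, throughput 15 + 13 + 17 + 15 = 60.
node-E + node-F + node-D + node-B: power draw 8 + 8 + 3 + 6 = 25 ≤ 35, throughput 15 + 10 + 17 + 15 = 57.
Best is node-E, node-J, node-D, and node-B with total throughput 60.

60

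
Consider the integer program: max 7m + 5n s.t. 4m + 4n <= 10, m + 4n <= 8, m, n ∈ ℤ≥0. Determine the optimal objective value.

14

(m,n)=(2,0): 4·2+4·0=8≤10, 1·2+4·0=2≤8, objective 14.
(m,n)=(1,1): 4·1+4·1=8≤10, 1·1+4·1=5≤8, objective 12.
(m,n)=(1,0): 4·1+4·0=4≤10, 1·1+4·0=1≤8, objective 7.
No feasible integer point exceeds 14.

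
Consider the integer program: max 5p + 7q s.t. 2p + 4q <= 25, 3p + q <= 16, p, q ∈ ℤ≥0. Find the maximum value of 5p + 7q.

The continuous relaxation peaks at (3.9, 4.3) with value 49.60; rounding to a feasible lattice point costs some objective.
(p,q)=(4,4): 2·4+4·4=24≤25, 3·4+1·4=16≤16, objective 48.
(p,q)=(2,5): 2·2+4·5=24≤25, 3·2+1·5=11≤16, objective 45.
(p,q)=(3,4): 2·3+4·4=22≤25, 3·3+1·4=13≤16, objective 43.
Maximum is 48 at (p,q)=(4,4).

48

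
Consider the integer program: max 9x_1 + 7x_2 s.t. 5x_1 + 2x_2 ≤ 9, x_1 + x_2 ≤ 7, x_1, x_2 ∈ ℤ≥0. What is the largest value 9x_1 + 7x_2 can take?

28

Relaxing integrality, the LP optimum is 31.50 at (x_1,x_2) = (0, 4.5), which is not an integer point.
(x_1,x_2)=(0,4): 5·0+2·4=8≤9, 1·0+1·4=4≤7, objective 28.
(x_1,x_2)=(0,3): 5·0+2·3=6≤9, 1·0+1·3=3≤7, objective 21.
Maximum is 28 at (x_1,x_2)=(0,4).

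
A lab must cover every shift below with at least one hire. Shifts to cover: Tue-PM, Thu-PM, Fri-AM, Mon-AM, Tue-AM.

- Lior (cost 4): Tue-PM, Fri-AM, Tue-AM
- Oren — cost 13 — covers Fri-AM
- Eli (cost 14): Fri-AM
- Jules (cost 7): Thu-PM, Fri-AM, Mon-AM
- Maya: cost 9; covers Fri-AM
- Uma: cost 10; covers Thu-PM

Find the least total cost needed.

Choose Lior and Jules: together they cover Tue-PM, Thu-PM, Fri-AM, Mon-AM, Tue-AM — every shift.
Total cost: 4 + 7 = 11.

11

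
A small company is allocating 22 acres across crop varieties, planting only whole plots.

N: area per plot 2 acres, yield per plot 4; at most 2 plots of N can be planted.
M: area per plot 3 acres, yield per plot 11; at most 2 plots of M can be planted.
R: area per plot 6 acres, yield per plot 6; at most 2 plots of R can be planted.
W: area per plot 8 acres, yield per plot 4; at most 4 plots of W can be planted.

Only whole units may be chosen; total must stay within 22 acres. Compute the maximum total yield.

M has the best ratio (11/3); taking only M gives at most 2×11 = 22 (stopped by the supply cap of 2).
Mixing does better — 2×N, 2×M, and 2×R: area 22 ≤ 22, yield 2·4 + 2·11 + 2·6 = 42.

42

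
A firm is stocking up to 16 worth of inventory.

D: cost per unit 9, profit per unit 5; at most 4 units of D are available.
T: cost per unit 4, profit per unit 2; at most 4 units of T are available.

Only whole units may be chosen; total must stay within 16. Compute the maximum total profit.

8

4×T: cost 16 ≤ 16, profit 4·2 = 8.
1×D and 1×T: cost 13 ≤ 16, profit 1·5 + 1·2 = 7.
Best is 8.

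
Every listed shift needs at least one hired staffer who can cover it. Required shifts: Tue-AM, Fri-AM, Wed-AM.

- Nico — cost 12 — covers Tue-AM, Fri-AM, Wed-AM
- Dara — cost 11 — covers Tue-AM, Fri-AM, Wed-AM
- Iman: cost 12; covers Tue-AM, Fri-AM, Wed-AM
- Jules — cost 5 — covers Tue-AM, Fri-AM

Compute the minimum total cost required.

11

The greedy cost-per-new-shift heuristic would pick Jules and Dara for 16, but a cheaper cover exists.
Dara alone covers Tue-AM, Fri-AM, Wed-AM — every shift.
Total cost: 11.
No cover costs less than 11.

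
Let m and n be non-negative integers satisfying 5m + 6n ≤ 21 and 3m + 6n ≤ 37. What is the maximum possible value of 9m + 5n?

Relaxing integrality, the LP optimum is 37.80 at (m,n) = (4.2, 0), which is not an integer point.
(m,n)=(4,0): 5·4+6·0=20≤21, 3·4+6·0=12≤37, objective 36.
(m,n)=(3,1): 5·3+6·1=21≤21, 3·3+6·1=15≤37, objective 32.
(m,n)=(3,0): 5·3+6·0=15≤21, 3·3+6·0=9≤37, objective 27.
Maximum is 36 at (m,n)=(4,0).

36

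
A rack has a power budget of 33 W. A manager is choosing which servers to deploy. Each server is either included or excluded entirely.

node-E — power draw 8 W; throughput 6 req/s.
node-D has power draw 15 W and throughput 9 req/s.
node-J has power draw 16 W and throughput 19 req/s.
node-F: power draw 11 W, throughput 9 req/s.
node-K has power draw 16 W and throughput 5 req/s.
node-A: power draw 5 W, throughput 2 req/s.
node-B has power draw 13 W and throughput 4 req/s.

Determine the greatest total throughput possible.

node-D + node-J: power draw 15 + 16 = 31 ≤ 33, throughput 9 + 19 = 28.
node-J + node-F: power draw 16 + 11 = 27 ≤ 33, throughput 19 + 9 = 28.
node-J + node-F + node-A: power draw 16 + 11 + 5 = 32 ≤ 33, throughput 19 + 9 + 2 = 30.
Best is node-J, node-F, and node-A with total throughput 30.

30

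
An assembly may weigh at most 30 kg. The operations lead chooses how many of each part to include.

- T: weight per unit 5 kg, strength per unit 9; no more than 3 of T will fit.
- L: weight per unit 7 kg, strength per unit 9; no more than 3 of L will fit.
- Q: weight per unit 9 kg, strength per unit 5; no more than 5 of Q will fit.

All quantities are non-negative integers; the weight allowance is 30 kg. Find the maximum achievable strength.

T has the best ratio (9/5); taking only T gives at most 3×9 = 27 (stopped by the supply cap of 3).
Mixing does better — 3×T and 2×L: weight 29 ≤ 30, strength 3·9 + 2·9 = 45.

45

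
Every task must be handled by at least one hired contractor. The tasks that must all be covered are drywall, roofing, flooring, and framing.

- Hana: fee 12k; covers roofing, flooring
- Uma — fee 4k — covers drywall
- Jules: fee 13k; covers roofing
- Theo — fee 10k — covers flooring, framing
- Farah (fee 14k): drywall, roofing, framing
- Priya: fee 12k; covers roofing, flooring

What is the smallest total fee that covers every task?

24

The greedy cost-per-new-task heuristic would pick Uma, Theo, and Hana for 26, but a cheaper cover exists.
Choose Theo and Farah: together they cover drywall, roofing, flooring, framing — every task.
Total fee: 10 + 14 = 24.
No cover costs less than 24.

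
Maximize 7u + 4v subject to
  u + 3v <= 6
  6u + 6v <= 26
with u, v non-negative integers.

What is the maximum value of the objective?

(u,v)=(4,0): 1·4+3·0=4≤6, 6·4+6·0=24≤26, objective 28.
(u,v)=(3,1): 1·3+3·1=6≤6, 6·3+6·1=24≤26, objective 25.
(u,v)=(3,0): 1·3+3·0=3≤6, 6·3+6·0=18≤26, objective 21.
Maximum is 28 at (u,v)=(4,0).

28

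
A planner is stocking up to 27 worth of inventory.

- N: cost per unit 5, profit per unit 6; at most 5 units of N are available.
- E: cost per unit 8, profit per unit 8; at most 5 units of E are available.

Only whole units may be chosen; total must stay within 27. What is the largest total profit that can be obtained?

30

This is a bounded integer knapsack.
2×N and 2×E: cost 26 ≤ 27, profit 2·6 + 2·8 = 28.
5×N: cost 25 ≤ 27, profit 5·6 = 30.
Best is 30.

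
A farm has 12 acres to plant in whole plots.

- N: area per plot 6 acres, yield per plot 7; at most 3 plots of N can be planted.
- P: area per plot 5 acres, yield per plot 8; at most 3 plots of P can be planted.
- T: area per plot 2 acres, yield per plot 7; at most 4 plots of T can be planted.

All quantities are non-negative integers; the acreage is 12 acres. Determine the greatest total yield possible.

29

This is a bounded integer knapsack.
T has the best ratio (7/2); taking only T gives at most 4×7 = 28 (stopped by the supply cap of 4).
Mixing does better — 1×P and 3×T: area 11 ≤ 12, yield 1·8 + 3·7 = 29.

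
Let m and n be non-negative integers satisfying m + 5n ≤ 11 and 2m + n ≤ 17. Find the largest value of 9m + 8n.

72

(m,n)=(8,0): 1·8+5·0=8≤11, 2·8+1·0=16≤17, objective 72.
(m,n)=(7,0): 1·7+5·0=7≤11, 2·7+1·0=14≤17, objective 63.
No feasible integer point exceeds 72.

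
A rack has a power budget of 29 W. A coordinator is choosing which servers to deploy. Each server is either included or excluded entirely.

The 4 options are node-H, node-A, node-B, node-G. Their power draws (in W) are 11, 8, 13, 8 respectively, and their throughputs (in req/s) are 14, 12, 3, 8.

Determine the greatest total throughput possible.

Allowing fractional choices, the relaxed optimum would be about 34.5, but servers are indivisible.
node-H + node-A + node-G: power draw 11 + 8 + 8 = 27 ≤ 29, throughput 14 + 12 + 8 = 34.
node-H + node-A: power draw 11 + 8 = 19 ≤ 29, throughput 14 + 12 = 26.
Best is node-H, node-A, and node-G with total throughput 34.

34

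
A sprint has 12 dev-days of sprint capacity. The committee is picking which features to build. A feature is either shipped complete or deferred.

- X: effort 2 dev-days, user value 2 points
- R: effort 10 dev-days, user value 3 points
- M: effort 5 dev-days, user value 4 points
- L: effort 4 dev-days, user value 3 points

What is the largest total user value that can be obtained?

9

Take X, M, and L: effort 2 + 5 + 4 = 11 ≤ 12, user value 2 + 4 + 3 = 9.
No other feasible combination does better.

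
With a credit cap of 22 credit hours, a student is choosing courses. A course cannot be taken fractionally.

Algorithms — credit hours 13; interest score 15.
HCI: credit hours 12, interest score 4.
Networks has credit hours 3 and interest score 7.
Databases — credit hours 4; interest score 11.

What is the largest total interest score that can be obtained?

Algorithms + Networks + Databases: credit hours 13 + 3 + 4 = 20 ≤ 22, interest score 15 + 7 + 11 = 33.
Algorithms + Networks: credit hours 13 + 3 = 16 ≤ 22, interest score 15 + 7 = 22.
Algorithms + Databases: credit hours 13 + 4 = 17 ≤ 22, interest score 15 + 11 = 26.
Best is Algorithms, Networks, and Databases with total interest score 33.

33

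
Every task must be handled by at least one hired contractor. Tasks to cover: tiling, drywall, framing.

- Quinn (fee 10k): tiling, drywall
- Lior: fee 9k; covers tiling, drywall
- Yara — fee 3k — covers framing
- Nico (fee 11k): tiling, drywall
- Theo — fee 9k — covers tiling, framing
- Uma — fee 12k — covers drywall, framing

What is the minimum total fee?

12

This is an integer covering problem.
Choose Lior and Yara: together they cover tiling, drywall, framing — every task.
Total fee: 9 + 3 = 12.
No cover costs less than 12.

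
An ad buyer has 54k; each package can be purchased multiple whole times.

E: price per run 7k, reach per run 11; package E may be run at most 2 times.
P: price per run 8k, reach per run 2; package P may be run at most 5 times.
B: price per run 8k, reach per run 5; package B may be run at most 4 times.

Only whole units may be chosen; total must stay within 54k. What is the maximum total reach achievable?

44

2×E and 4×B: price 46 ≤ 54, reach 2·11 + 4·5 = 42.
2×E, 1×P, and 4×B: price 54 ≤ 54, reach 2·11 + 1·2 + 4·5 = 44.
Best is 44.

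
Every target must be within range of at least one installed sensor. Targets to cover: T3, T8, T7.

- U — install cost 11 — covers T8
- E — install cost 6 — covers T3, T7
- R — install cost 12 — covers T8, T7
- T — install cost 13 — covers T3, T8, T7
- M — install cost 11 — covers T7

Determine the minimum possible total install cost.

13

The greedy cost-per-new-target heuristic would pick E and U for 17, but a cheaper cover exists.
T alone covers T3, T8, T7 — every target.
Total install cost: 13.
No cover costs less than 13.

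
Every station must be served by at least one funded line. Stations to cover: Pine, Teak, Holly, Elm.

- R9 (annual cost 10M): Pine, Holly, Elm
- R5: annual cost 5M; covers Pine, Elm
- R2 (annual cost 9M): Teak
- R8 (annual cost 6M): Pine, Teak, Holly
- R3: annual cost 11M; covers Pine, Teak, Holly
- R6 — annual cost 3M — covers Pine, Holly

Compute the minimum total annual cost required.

Choose R5 and R8: together they cover Pine, Teak, Holly, Elm — every station.
Total annual cost: 5 + 6 = 11.

11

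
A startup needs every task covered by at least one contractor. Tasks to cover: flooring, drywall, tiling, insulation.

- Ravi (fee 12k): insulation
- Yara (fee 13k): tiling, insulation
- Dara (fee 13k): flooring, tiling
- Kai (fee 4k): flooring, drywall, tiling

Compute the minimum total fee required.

16

Choose Ravi and Kai: together they cover flooring, drywall, tiling, insulation — every task.
Total fee: 12 + 4 = 16.
No cover costs less than 16.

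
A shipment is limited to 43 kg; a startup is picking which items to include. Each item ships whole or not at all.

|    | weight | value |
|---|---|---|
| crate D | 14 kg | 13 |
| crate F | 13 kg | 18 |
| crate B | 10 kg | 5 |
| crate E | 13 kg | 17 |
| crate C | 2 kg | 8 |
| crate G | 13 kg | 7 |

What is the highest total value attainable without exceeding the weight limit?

56

Allowing fractional choices, the relaxed optimum would be about 56.5, but items are indivisible.
crate F + crate B + crate E + crate C: weight 13 + 10 + 13 + 2 = 38 ≤ 43, value 18 + 5 + 17 + 8 = 48.
crate D + crate F + crate E + crate C: weight 14 + 13 + 13 + 2 = 42 ≤ 43, value 13 + 18 + 17 + 8 = 56.
crate F + crate E + crate C + crate G: weight 13 + 13 + 2 + 13 = 41 ≤ 43, value 18 + 17 + 8 + 7 = 50.
Best is crate D, crate F, crate E, and crate C with total value 56.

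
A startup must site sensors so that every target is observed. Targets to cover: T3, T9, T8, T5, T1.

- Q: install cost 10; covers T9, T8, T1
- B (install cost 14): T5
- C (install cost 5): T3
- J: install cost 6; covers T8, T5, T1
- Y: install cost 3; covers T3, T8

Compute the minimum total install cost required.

This is an integer covering problem.
Choose Q, J, and Y: together they cover T3, T9, T8, T5, T1 — every target.
Total install cost: 10 + 6 + 3 = 19.
No cover costs less than 19.

19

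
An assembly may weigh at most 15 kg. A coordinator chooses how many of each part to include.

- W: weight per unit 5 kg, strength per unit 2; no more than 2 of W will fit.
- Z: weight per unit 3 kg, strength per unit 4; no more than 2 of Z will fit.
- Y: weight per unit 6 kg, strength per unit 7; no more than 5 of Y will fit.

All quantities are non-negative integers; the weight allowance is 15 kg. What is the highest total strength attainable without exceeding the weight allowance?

2×Z and 1×Y: weight 12 ≤ 15, strength 2·4 + 1·7 = 15.
1×Z and 2×Y: weight 15 ≤ 15, strength 1·4 + 2·7 = 18.
Best is 18.

18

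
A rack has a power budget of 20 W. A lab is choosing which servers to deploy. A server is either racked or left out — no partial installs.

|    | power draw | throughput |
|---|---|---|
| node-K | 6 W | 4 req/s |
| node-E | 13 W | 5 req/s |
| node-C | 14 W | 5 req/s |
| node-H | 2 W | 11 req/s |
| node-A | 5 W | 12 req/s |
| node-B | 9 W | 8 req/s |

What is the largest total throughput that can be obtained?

31

Take node-H, node-A, and node-B: power draw 2 + 5 + 9 = 16 ≤ 20, throughput 11 + 12 + 8 = 31.
No other feasible combination does better.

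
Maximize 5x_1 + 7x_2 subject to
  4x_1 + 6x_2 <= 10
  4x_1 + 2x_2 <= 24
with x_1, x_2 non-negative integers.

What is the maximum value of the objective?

Relaxing integrality, the LP optimum is 12.50 at (x_1,x_2) = (2.5, 0), which is not an integer point.
(x_1,x_2)=(1,1) is feasible, giving 12.
(x_1,x_2)=(2,0) is feasible, giving 10.
(x_1,x_2)=(0,1) is feasible, giving 7.
Maximum is 12 at (x_1,x_2)=(1,1).

12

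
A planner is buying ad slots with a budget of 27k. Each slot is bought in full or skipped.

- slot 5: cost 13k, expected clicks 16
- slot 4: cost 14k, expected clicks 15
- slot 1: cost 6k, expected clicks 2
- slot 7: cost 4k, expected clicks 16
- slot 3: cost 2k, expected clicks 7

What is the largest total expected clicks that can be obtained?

41

This is a 0-1 knapsack instance.
Allowing fractional choices, the relaxed optimum would be about 47.6, but ad slots are indivisible.
slot 5 + slot 7 + slot 3: cost 13 + 4 + 2 = 19 ≤ 27, expected clicks 16 + 16 + 7 = 39.
slot 4 + slot 1 + slot 7 + slot 3: cost 14 + 6 + 4 + 2 = 26 ≤ 27, expected clicks 15 + 2 + 16 + 7 = 40.
slot 5 + slot 1 + slot 7 + slot 3: cost 13 + 6 + 4 + 2 = 25 ≤ 27, expected clicks 16 + 2 + 16 + 7 = 41.
Best is slot 5, slot 1, slot 7, and slot 3 with total expected clicks 41.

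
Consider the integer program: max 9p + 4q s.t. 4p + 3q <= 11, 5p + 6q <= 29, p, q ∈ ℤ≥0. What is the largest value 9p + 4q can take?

(p,q)=(2,1) is feasible, giving 22.
(p,q)=(2,0) is feasible, giving 18.
(p,q)=(1,2) is feasible, giving 17.
(p,q)=(1,1) is feasible, giving 13.
Maximum is 22 at (p,q)=(2,1).

22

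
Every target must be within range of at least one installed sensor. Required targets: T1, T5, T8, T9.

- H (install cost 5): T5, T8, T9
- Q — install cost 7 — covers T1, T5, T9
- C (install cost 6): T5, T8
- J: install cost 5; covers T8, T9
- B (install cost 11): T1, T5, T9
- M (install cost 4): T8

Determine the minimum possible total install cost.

11

The greedy cost-per-new-target heuristic would pick H and Q for 12, but a cheaper cover exists.
Choose Q and M: together they cover T1, T5, T8, T9 — every target.
Total install cost: 7 + 4 = 11.
No cover costs less than 11.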